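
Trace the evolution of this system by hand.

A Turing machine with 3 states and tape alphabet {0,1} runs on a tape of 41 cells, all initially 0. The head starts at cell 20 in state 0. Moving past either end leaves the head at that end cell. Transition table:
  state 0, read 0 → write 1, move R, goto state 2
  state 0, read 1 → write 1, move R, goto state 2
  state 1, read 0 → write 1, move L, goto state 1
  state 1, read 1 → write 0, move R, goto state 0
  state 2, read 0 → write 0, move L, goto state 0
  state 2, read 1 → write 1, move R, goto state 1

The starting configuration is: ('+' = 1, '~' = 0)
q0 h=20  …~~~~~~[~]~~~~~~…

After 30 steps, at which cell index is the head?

20

k=0  q0 h=20  …~~~~~~[~]~~~~~~…
k=1  q2 h=21  …~~~~~+[~]~~~~~~…
k=2  q0 h=20  …~~~~~~[+]~~~~~~…
k=3  q2 h=21  …~~~~~+[~]~~~~~~…
k=4  q0 h=20  …~~~~~~[+]~~~~~~…
k=5  q2 h=21  …~~~~~+[~]~~~~~~…
k=6  q0 h=20  …~~~~~~[+]~~~~~~…
k=7  q2 h=21  …~~~~~+[~]~~~~~~…
k=8  q0 h=20  …~~~~~~[+]~~~~~~…
k=9  q2 h=21  …~~~~~+[~]~~~~~~…
k=10  q0 h=20  …~~~~~~[+]~~~~~~…
k=11  q2 h=21  …~~~~~+[~]~~~~~~…
k=12  q0 h=20  …~~~~~~[+]~~~~~~…
k=13  q2 h=21  …~~~~~+[~]~~~~~~…
k=14  q0 h=20  …~~~~~~[+]~~~~~~…
k=15  q2 h=21  …~~~~~+[~]~~~~~~…
k=16  q0 h=20  …~~~~~~[+]~~~~~~…
k=17  q2 h=21  …~~~~~+[~]~~~~~~…
k=18  q0 h=20  …~~~~~~[+]~~~~~~…
k=19  q2 h=21  …~~~~~+[~]~~~~~~…
k=20  q0 h=20  …~~~~~~[+]~~~~~~…
k=21  q2 h=21  …~~~~~+[~]~~~~~~…
k=22  q0 h=20  …~~~~~~[+]~~~~~~…
k=23  q2 h=21  …~~~~~+[~]~~~~~~…
k=24  q0 h=20  …~~~~~~[+]~~~~~~…
k=25  q2 h=21  …~~~~~+[~]~~~~~~…
k=26  q0 h=20  …~~~~~~[+]~~~~~~…
k=27  q2 h=21  …~~~~~+[~]~~~~~~…
k=28  q0 h=20  …~~~~~~[+]~~~~~~…
k=29  q2 h=21  …~~~~~+[~]~~~~~~…
k=30  q0 h=20  …~~~~~~[+]~~~~~~…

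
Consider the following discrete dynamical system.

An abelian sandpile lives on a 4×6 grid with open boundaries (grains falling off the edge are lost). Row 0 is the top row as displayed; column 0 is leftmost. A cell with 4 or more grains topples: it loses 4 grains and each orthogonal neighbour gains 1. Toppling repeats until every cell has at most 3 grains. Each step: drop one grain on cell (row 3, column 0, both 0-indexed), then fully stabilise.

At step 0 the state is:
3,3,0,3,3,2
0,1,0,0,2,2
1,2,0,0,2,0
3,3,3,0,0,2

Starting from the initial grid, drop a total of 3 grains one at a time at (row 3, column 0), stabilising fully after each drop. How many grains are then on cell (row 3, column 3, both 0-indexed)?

k=0  3,3,0,3,3,2
0,1,0,0,2,2
1,2,0,0,2,0
3,3,3,0,0,2
k=1  3,3,0,3,3,2
0,1,0,0,2,2
2,3,1,0,2,0
1,1,0,1,0,2
k=2  3,3,0,3,3,2
0,1,0,0,2,2
2,3,1,0,2,0
2,1,0,1,0,2
k=3  3,3,0,3,3,2
0,1,0,0,2,2
2,3,1,0,2,0
3,1,0,1,0,2

1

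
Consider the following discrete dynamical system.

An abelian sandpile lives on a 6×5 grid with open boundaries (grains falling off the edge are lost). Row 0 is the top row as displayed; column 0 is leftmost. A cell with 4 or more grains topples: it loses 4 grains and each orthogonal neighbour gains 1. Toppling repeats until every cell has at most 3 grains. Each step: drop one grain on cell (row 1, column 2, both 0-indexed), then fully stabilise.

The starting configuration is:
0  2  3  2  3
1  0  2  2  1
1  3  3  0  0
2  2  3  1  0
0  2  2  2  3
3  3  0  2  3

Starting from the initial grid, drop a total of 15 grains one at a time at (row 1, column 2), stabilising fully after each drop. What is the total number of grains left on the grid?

0) 0  2  3  2  3
1  0  2  2  1
1  3  3  0  0
2  2  3  1  0
0  2  2  2  3
3  3  0  2  3
1) 0  2  3  2  3
1  0  3  2  1
1  3  3  0  0
2  2  3  1  0
0  2  2  2  3
3  3  0  2  3
2) 0  3  0  3  3
1  2  2  3  1
2  1  2  1  0
3  0  1  2  0
0  3  3  2  3
3  3  0  2  3
3) 0  3  0  3  3
1  2  3  3  1
2  1  2  1  0
3  0  1  2  0
0  3  3  2  3
3  3  0  2  3
4) 0  3  2  1  0
1  3  1  1  3
2  1  3  2  0
3  0  1  2  0
0  3  3  2  3
3  3  0  2  3
5) 0  3  2  1  0
1  3  2  1  3
2  1  3  2  0
3  0  1  2  0
0  3  3  2  3
3  3  0  2  3
6) 0  3  2  1  0
1  3  3  1  3
2  1  3  2  0
3  0  1  2  0
0  3  3  2  3
3  3  0  2  3
7) 1  1  0  2  0
2  1  3  2  3
2  3  0  3  0
3  0  2  2  0
0  3  3  2  3
3  3  0  2  3
8) 1  1  1  2  0
2  2  0  3  3
2  3  1  3  0
3  0  2  2  0
0  3  3  2  3
3  3  0  2  3
9) 1  1  1  2  0
2  2  1  3  3
2  3  1  3  0
3  0  2  2  0
0  3  3  2  3
3  3  0  2  3
10) 1  1  1  2  0
2  2  2  3  3
2  3  1  3  0
3  0  2  2  0
0  3  3  2  3
3  3  0  2  3
11) 1  1  1  2  0
2  2  3  3  3
2  3  1  3  0
3  0  2  2  0
0  3  3  2  3
3  3  0  2  3
12) 1  1  2  3  1
2  3  1  2  0
2  3  3  0  2
3  0  2  3  0
0  3  3  2  3
3  3  0  2  3
13) 1  1  2  3  1
2  3  2  2  0
2  3  3  0  2
3  0  2  3  0
0  3  3  2  3
3  3  0  2  3
14) 1  1  2  3  1
2  3  3  2  0
2  3  3  0  2
3  0  2  3  0
0  3  3  2  3
3  3  0  2  3
15) 1  2  3  3  1
3  1  2  3  0
3  1  1  1  2
3  1  3  3  0
0  3  3  2  3
3  3  0  2  3

59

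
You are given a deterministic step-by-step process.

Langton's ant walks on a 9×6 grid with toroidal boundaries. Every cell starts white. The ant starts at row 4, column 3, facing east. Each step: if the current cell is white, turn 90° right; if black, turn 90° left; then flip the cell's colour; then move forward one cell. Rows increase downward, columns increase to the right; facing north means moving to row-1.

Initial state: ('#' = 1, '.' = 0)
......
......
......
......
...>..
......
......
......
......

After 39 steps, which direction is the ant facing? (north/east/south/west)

step 0: ......
......
......
......
...>..
......
......
......
......
step 1: ......
......
......
......
...#..
...v..
......
......
......
step 2: ......
......
......
......
...#..
..<#..
......
......
......
step 3: ......
......
......
......
..^#..
..##..
......
......
......
step 4: ......
......
......
......
..#>..
..##..
......
......
......
step 5: ......
......
......
...^..
..#...
..##..
......
......
......
step 6: ......
......
......
...#>.
..#...
..##..
......
......
......
step 7: ......
......
......
...##.
..#.v.
..##..
......
......
......
step 8: ......
......
......
...##.
..#<#.
..##..
......
......
......
step 9: ......
......
......
...^#.
..###.
..##..
......
......
......
step 10: ......
......
......
..<.#.
..###.
..##..
......
......
......
step 11: ......
......
..^...
..#.#.
..###.
..##..
......
......
......
step 12: ......
......
..#>..
..#.#.
..###.
..##..
......
......
......
step 13: ......
......
..##..
..#v#.
..###.
..##..
......
......
......
step 14: ......
......
..##..
..<##.
..###.
..##..
......
......
......
step 15: ......
......
..##..
...##.
..v##.
..##..
......
......
......
step 16: ......
......
..##..
...##.
...>#.
..##..
......
......
......
step 17: ......
......
..##..
...^#.
....#.
..##..
......
......
......
step 18: ......
......
..##..
..<.#.
....#.
..##..
......
......
......
step 19: ......
......
..^#..
..#.#.
....#.
..##..
......
......
......
step 20: ......
......
.<.#..
..#.#.
....#.
..##..
......
......
......
step 21: ......
.^....
.#.#..
..#.#.
....#.
..##..
......
......
......
step 22: ......
.#>...
.#.#..
..#.#.
....#.
..##..
......
......
......
step 23: ......
.##...
.#v#..
..#.#.
....#.
..##..
......
......
......
step 24: ......
.##...
.<##..
..#.#.
....#.
..##..
......
......
......
step 25: ......
.##...
..##..
.v#.#.
....#.
..##..
......
......
......
step 26: ......
.##...
..##..
<##.#.
....#.
..##..
......
......
......
step 27: ......
.##...
^.##..
###.#.
....#.
..##..
......
......
......
step 28: ......
.##...
#>##..
###.#.
....#.
..##..
......
......
......
step 29: ......
.##...
####..
#v#.#.
....#.
..##..
......
......
......
step 30: ......
.##...
####..
#.>.#.
....#.
..##..
......
......
......
step 31: ......
.##...
##^#..
#...#.
....#.
..##..
......
......
......
step 32: ......
.##...
#<.#..
#...#.
....#.
..##..
......
......
......
step 33: ......
.##...
#..#..
#v..#.
....#.
..##..
......
......
......
step 34: ......
.##...
#..#..
<#..#.
....#.
..##..
......
......
......
step 35: ......
.##...
#..#..
.#..#.
v...#.
..##..
......
......
......
step 36: ......
.##...
#..#..
.#..#.
#...#<
..##..
......
......
......
step 37: ......
.##...
#..#..
.#..#^
#...##
..##..
......
......
......
step 38: ......
.##...
#..#..
>#..##
#...##
..##..
......
......
......
step 39: ......
.##...
#..#..
##..##
v...##
..##..
......
......
......

south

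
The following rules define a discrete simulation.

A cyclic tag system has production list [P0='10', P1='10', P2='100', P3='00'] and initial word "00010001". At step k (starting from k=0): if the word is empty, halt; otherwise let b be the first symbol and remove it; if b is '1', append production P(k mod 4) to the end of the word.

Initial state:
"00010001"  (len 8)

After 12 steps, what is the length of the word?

t=0: "00010001"  (len 8)
t=1: "0010001"  (len 7)
t=2: "010001"  (len 6)
t=3: "10001"  (len 5)
t=4: "000100"  (len 6)
t=5: "00100"  (len 5)
t=6: "0100"  (len 4)
t=7: "100"  (len 3)
t=8: "0000"  (len 4)
t=9: "000"  (len 3)
t=10: "00"  (len 2)
t=11: "0"  (len 1)
t=12: (halted — word empty)

0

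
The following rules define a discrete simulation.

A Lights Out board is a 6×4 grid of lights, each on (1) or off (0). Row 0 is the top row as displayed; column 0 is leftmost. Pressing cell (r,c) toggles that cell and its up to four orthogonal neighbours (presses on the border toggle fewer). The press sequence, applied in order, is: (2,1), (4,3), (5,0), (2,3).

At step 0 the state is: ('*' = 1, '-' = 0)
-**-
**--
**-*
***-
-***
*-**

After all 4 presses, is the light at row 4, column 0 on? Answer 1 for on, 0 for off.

[0] -**-
**--
**-*
***-
-***
*-**
[1] -**-
*---
--**
*-*-
-***
*-**
[2] -**-
*---
--**
*-**
-*--
*-*-
[3] -**-
*---
--**
*-**
**--
-**-
[4] -**-
*--*
----
*-*-
**--
-**-

1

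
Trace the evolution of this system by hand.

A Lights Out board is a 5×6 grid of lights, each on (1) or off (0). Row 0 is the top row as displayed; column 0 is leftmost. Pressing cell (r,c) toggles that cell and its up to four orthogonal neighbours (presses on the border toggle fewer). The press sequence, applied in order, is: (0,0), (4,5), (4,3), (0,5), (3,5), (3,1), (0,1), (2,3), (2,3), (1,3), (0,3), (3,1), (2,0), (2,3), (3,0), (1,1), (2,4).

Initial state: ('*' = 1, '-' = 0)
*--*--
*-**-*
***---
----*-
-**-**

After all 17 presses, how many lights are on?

15

k=0  *--*--
*-**-*
***---
----*-
-**-**
k=1  -*-*--
--**-*
***---
----*-
-**-**
k=2  -*-*--
--**-*
***---
----**
-**---
k=3  -*-*--
--**-*
***---
---***
-*-**-
k=4  -*-***
--**--
***---
---***
-*-**-
k=5  -*-***
--**--
***--*
---*--
-*-***
k=6  -*-***
--**--
*-*--*
****--
---***
k=7  *-****
-***--
*-*--*
****--
---***
k=8  *-****
-**---
*--***
***---
---***
k=9  *-****
-***--
*-*--*
****--
---***
k=10  *-*-**
-*--*-
*-**-*
****--
---***
k=11  *--*-*
-*-**-
*-**-*
****--
---***
k=12  *--*-*
-*-**-
****-*
---*--
-*-***
k=13  *--*-*
**-**-
--**-*
*--*--
-*-***
k=14  *--*-*
**--*-
----**
*-----
-*-***
k=15  *--*-*
**--*-
*---**
-*----
**-***
k=16  **-*-*
--*-*-
**--**
-*----
**-***
k=17  **-*-*
--*---
**-*--
-*--*-
**-***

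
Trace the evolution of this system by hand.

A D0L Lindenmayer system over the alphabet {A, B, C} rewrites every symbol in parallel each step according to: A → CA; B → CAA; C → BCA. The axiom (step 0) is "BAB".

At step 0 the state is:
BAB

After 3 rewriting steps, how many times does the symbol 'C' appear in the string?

19

[0] BAB
[1] CAACACAA
[2] BCACACABCACABCACACA
[3] CAABCACABCACABCACACAABCACABCACACAABCACABCACABCACA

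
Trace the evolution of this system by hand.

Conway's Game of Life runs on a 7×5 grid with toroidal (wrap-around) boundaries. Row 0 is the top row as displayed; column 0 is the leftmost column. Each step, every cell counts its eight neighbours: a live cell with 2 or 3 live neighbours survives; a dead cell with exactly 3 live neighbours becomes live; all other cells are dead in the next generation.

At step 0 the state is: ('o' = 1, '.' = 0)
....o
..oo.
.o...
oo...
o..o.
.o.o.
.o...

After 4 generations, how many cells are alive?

t=0: ....o
..oo.
.o...
oo...
o..o.
.o.o.
.o...
t=1: ..oo.
..oo.
oo...
ooo.o
o....
oo..o
o.o..
t=2: ....o
...oo
.....
..o.o
..oo.
....o
o.o..
t=3: o...o
...oo
....o
..o..
..o.o
.oo.o
o..oo
t=4: .....
...o.
....o
.....
o.o..
.oo..
..o..

7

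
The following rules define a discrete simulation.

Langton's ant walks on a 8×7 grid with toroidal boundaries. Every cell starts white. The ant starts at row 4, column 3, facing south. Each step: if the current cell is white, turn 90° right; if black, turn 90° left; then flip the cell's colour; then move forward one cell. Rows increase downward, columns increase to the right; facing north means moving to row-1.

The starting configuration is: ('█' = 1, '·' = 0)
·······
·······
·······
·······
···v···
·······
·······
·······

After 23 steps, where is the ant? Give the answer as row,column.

3,5

0) ·······
·······
·······
·······
···v···
·······
·······
·······
1) ·······
·······
·······
·······
··<█···
·······
·······
·······
2) ·······
·······
·······
··^····
··██···
·······
·······
·······
3) ·······
·······
·······
··█>···
··██···
·······
·······
·······
4) ·······
·······
·······
··██···
··█v···
·······
·······
·······
5) ·······
·······
·······
··██···
··█·>··
·······
·······
·······
6) ·······
·······
·······
··██···
··█·█··
····v··
·······
·······
7) ·······
·······
·······
··██···
··█·█··
···<█··
·······
·······
8) ·······
·······
·······
··██···
··█^█··
···██··
·······
·······
9) ·······
·······
·······
··██···
··██>··
···██··
·······
·······
10) ·······
·······
·······
··██^··
··██···
···██··
·······
·······
11) ·······
·······
·······
··███>·
··██···
···██··
·······
·······
12) ·······
·······
·······
··████·
··██·v·
···██··
·······
·······
13) ·······
·······
·······
··████·
··██<█·
···██··
·······
·······
14) ·······
·······
·······
··██^█·
··████·
···██··
·······
·······
15) ·······
·······
·······
··█<·█·
··████·
···██··
·······
·······
16) ·······
·······
·······
··█··█·
··█v██·
···██··
·······
·······
17) ·······
·······
·······
··█··█·
··█·>█·
···██··
·······
·······
18) ·······
·······
·······
··█·^█·
··█··█·
···██··
·······
·······
19) ·······
·······
·······
··█·█>·
··█··█·
···██··
·······
·······
20) ·······
·······
·····^·
··█·█··
··█··█·
···██··
·······
·······
21) ·······
·······
·····█>
··█·█··
··█··█·
···██··
·······
·······
22) ·······
·······
·····██
··█·█·v
··█··█·
···██··
·······
·······
23) ·······
·······
·····██
··█·█<█
··█··█·
···██··
·······
·······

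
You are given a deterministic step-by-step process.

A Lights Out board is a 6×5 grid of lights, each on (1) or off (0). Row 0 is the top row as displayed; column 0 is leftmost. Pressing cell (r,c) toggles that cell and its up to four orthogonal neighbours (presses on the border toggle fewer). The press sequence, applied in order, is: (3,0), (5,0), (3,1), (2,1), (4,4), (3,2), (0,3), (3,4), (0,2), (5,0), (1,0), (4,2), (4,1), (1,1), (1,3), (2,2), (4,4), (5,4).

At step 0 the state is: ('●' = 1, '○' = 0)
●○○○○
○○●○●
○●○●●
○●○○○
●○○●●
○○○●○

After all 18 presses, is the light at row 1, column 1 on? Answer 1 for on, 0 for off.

1

k=0  ●○○○○
○○●○●
○●○●●
○●○○○
●○○●●
○○○●○
k=1  ●○○○○
○○●○●
●●○●●
●○○○○
○○○●●
○○○●○
k=2  ●○○○○
○○●○●
●●○●●
●○○○○
●○○●●
●●○●○
k=3  ●○○○○
○○●○●
●○○●●
○●●○○
●●○●●
●●○●○
k=4  ●○○○○
○●●○●
○●●●●
○○●○○
●●○●●
●●○●○
k=5  ●○○○○
○●●○●
○●●●●
○○●○●
●●○○○
●●○●●
k=6  ●○○○○
○●●○●
○●○●●
○●○●●
●●●○○
●●○●●
k=7  ●○●●●
○●●●●
○●○●●
○●○●●
●●●○○
●●○●●
k=8  ●○●●●
○●●●●
○●○●○
○●○○○
●●●○●
●●○●●
k=9  ●●○○●
○●○●●
○●○●○
○●○○○
●●●○●
●●○●●
k=10  ●●○○●
○●○●●
○●○●○
○●○○○
○●●○●
○○○●●
k=11  ○●○○●
●○○●●
●●○●○
○●○○○
○●●○●
○○○●●
k=12  ○●○○●
●○○●●
●●○●○
○●●○○
○○○●●
○○●●●
k=13  ○●○○●
●○○●●
●●○●○
○○●○○
●●●●●
○●●●●
k=14  ○○○○●
○●●●●
●○○●○
○○●○○
●●●●●
○●●●●
k=15  ○○○●●
○●○○○
●○○○○
○○●○○
●●●●●
○●●●●
k=16  ○○○●●
○●●○○
●●●●○
○○○○○
●●●●●
○●●●●
k=17  ○○○●●
○●●○○
●●●●○
○○○○●
●●●○○
○●●●○
k=18  ○○○●●
○●●○○
●●●●○
○○○○●
●●●○●
○●●○●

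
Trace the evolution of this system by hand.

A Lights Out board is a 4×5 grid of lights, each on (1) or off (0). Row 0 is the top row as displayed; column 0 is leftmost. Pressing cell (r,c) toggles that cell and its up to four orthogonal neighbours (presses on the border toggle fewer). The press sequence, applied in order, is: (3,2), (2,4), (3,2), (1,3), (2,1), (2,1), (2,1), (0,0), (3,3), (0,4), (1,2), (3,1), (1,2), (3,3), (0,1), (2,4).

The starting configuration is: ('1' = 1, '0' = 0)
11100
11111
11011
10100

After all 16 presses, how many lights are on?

8

k=0  11100
11111
11011
10100
k=1  11100
11111
11111
11010
k=2  11100
11110
11100
11011
k=3  11100
11110
11000
10101
k=4  11110
11001
11010
10101
k=5  11110
10001
00110
11101
k=6  11110
11001
11010
10101
k=7  11110
10001
00110
11101
k=8  00110
00001
00110
11101
k=9  00110
00001
00100
11010
k=10  00101
00000
00100
11010
k=11  00001
01110
00000
11010
k=12  00001
01110
01000
00110
k=13  00101
00000
01100
00110
k=14  00101
00000
01110
00001
k=15  11001
01000
01110
00001
k=16  11001
01001
01101
00000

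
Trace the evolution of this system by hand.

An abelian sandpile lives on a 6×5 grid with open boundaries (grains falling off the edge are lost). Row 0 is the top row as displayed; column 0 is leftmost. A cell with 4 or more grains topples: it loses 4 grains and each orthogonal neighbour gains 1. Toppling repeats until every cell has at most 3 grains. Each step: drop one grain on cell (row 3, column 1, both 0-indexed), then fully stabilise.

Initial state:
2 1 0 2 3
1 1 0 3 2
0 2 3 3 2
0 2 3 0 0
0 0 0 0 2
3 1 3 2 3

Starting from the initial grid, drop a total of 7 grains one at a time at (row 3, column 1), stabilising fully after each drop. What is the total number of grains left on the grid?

51

[0] 2 1 0 2 3
1 1 0 3 2
0 2 3 3 2
0 2 3 0 0
0 0 0 0 2
3 1 3 2 3
[1] 2 1 0 2 3
1 1 0 3 2
0 2 3 3 2
0 3 3 0 0
0 0 0 0 2
3 1 3 2 3
[2] 2 1 0 3 3
1 2 2 0 3
1 0 2 1 3
1 2 1 2 0
0 1 1 0 2
3 1 3 2 3
[3] 2 1 0 3 3
1 2 2 0 3
1 0 2 1 3
1 3 1 2 0
0 1 1 0 2
3 1 3 2 3
[4] 2 1 0 3 3
1 2 2 0 3
1 1 2 1 3
2 0 2 2 0
0 2 1 0 2
3 1 3 2 3
[5] 2 1 0 3 3
1 2 2 0 3
1 1 2 1 3
2 1 2 2 0
0 2 1 0 2
3 1 3 2 3
[6] 2 1 0 3 3
1 2 2 0 3
1 1 2 1 3
2 2 2 2 0
0 2 1 0 2
3 1 3 2 3
[7] 2 1 0 3 3
1 2 2 0 3
1 1 2 1 3
2 3 2 2 0
0 2 1 0 2
3 1 3 2 3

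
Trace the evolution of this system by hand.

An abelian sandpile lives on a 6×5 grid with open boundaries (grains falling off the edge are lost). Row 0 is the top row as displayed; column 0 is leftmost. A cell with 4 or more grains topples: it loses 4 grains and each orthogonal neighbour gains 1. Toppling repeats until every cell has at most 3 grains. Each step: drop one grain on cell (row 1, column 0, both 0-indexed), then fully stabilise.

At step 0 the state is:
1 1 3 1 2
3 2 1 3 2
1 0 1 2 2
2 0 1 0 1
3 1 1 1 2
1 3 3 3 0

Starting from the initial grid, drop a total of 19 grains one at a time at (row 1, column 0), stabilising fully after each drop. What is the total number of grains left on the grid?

53

t=0: 1 1 3 1 2
3 2 1 3 2
1 0 1 2 2
2 0 1 0 1
3 1 1 1 2
1 3 3 3 0
t=1: 2 1 3 1 2
0 3 1 3 2
2 0 1 2 2
2 0 1 0 1
3 1 1 1 2
1 3 3 3 0
t=2: 2 1 3 1 2
1 3 1 3 2
2 0 1 2 2
2 0 1 0 1
3 1 1 1 2
1 3 3 3 0
t=3: 2 1 3 1 2
2 3 1 3 2
2 0 1 2 2
2 0 1 0 1
3 1 1 1 2
1 3 3 3 0
t=4: 2 1 3 1 2
3 3 1 3 2
2 0 1 2 2
2 0 1 0 1
3 1 1 1 2
1 3 3 3 0
t=5: 3 2 3 1 2
1 0 2 3 2
3 1 1 2 2
2 0 1 0 1
3 1 1 1 2
1 3 3 3 0
t=6: 3 2 3 1 2
2 0 2 3 2
3 1 1 2 2
2 0 1 0 1
3 1 1 1 2
1 3 3 3 0
t=7: 3 2 3 1 2
3 0 2 3 2
3 1 1 2 2
2 0 1 0 1
3 1 1 1 2
1 3 3 3 0
t=8: 0 3 3 1 2
2 1 2 3 2
0 2 1 2 2
3 0 1 0 1
3 1 1 1 2
1 3 3 3 0
t=9: 0 3 3 1 2
3 1 2 3 2
0 2 1 2 2
3 0 1 0 1
3 1 1 1 2
1 3 3 3 0
t=10: 1 3 3 1 2
0 2 2 3 2
1 2 1 2 2
3 0 1 0 1
3 1 1 1 2
1 3 3 3 0
t=11: 1 3 3 1 2
1 2 2 3 2
1 2 1 2 2
3 0 1 0 1
3 1 1 1 2
1 3 3 3 0
t=12: 1 3 3 1 2
2 2 2 3 2
1 2 1 2 2
3 0 1 0 1
3 1 1 1 2
1 3 3 3 0
t=13: 1 3 3 1 2
3 2 2 3 2
1 2 1 2 2
3 0 1 0 1
3 1 1 1 2
1 3 3 3 0
t=14: 2 3 3 1 2
0 3 2 3 2
2 2 1 2 2
3 0 1 0 1
3 1 1 1 2
1 3 3 3 0
t=15: 2 3 3 1 2
1 3 2 3 2
2 2 1 2 2
3 0 1 0 1
3 1 1 1 2
1 3 3 3 0
t=16: 2 3 3 1 2
2 3 2 3 2
2 2 1 2 2
3 0 1 0 1
3 1 1 1 2
1 3 3 3 0
t=17: 2 3 3 1 2
3 3 2 3 2
2 2 1 2 2
3 0 1 0 1
3 1 1 1 2
1 3 3 3 0
t=18: 0 2 1 3 2
2 2 1 0 3
3 3 2 3 2
3 0 1 0 1
3 1 1 1 2
1 3 3 3 0
t=19: 0 2 1 3 2
3 2 1 0 3
3 3 2 3 2
3 0 1 0 1
3 1 1 1 2
1 3 3 3 0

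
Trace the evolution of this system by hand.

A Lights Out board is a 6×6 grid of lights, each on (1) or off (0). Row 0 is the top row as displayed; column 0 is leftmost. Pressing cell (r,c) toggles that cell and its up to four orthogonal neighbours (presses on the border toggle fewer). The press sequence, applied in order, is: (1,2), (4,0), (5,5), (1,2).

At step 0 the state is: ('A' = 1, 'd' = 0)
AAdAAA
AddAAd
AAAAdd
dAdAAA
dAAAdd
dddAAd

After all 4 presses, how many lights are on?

24

gen 0: AAdAAA
AddAAd
AAAAdd
dAdAAA
dAAAdd
dddAAd
gen 1: AAAAAA
AAAdAd
AAdAdd
dAdAAA
dAAAdd
dddAAd
gen 2: AAAAAA
AAAdAd
AAdAdd
AAdAAA
AdAAdd
AddAAd
gen 3: AAAAAA
AAAdAd
AAdAdd
AAdAAA
AdAAdA
AddAdA
gen 4: AAdAAA
AddAAd
AAAAdd
AAdAAA
AdAAdA
AddAdA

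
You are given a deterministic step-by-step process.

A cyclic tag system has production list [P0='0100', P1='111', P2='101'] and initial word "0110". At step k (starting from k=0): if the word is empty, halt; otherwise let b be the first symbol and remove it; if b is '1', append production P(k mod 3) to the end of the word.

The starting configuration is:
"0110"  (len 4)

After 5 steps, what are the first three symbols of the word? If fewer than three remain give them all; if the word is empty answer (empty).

111

gen 0: "0110"  (len 4)
gen 1: "110"  (len 3)
gen 2: "10111"  (len 5)
gen 3: "0111101"  (len 7)
gen 4: "111101"  (len 6)
gen 5: "11101111"  (len 8)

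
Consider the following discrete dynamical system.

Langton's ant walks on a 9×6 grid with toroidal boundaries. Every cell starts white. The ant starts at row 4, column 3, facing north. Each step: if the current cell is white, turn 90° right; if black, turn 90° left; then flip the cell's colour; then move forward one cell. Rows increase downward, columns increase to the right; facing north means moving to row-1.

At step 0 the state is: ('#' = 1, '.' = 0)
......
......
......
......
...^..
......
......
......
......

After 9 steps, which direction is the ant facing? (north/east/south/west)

west

gen 0: ......
......
......
......
...^..
......
......
......
......
gen 1: ......
......
......
......
...#>.
......
......
......
......
gen 2: ......
......
......
......
...##.
....v.
......
......
......
gen 3: ......
......
......
......
...##.
...<#.
......
......
......
gen 4: ......
......
......
......
...^#.
...##.
......
......
......
gen 5: ......
......
......
......
..<.#.
...##.
......
......
......
gen 6: ......
......
......
..^...
..#.#.
...##.
......
......
......
gen 7: ......
......
......
..#>..
..#.#.
...##.
......
......
......
gen 8: ......
......
......
..##..
..#v#.
...##.
......
......
......
gen 9: ......
......
......
..##..
..<##.
...##.
......
......
......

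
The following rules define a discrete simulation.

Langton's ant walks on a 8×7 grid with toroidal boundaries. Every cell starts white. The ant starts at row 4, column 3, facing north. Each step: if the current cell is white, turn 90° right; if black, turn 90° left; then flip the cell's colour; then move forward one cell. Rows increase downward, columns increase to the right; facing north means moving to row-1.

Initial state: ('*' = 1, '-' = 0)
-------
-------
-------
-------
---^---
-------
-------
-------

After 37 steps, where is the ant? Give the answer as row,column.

0) -------
-------
-------
-------
---^---
-------
-------
-------
1) -------
-------
-------
-------
---*>--
-------
-------
-------
2) -------
-------
-------
-------
---**--
----v--
-------
-------
3) -------
-------
-------
-------
---**--
---<*--
-------
-------
4) -------
-------
-------
-------
---^*--
---**--
-------
-------
5) -------
-------
-------
-------
--<-*--
---**--
-------
-------
6) -------
-------
-------
--^----
--*-*--
---**--
-------
-------
7) -------
-------
-------
--*>---
--*-*--
---**--
-------
-------
8) -------
-------
-------
--**---
--*v*--
---**--
-------
-------
9) -------
-------
-------
--**---
--<**--
---**--
-------
-------
10) -------
-------
-------
--**---
---**--
--v**--
-------
-------
11) -------
-------
-------
--**---
---**--
-<***--
-------
-------
12) -------
-------
-------
--**---
-^-**--
-****--
-------
-------
13) -------
-------
-------
--**---
-*>**--
-****--
-------
-------
14) -------
-------
-------
--**---
-****--
-*v**--
-------
-------
15) -------
-------
-------
--**---
-****--
-*->*--
-------
-------
16) -------
-------
-------
--**---
-**^*--
-*--*--
-------
-------
17) -------
-------
-------
--**---
-*<-*--
-*--*--
-------
-------
18) -------
-------
-------
--**---
-*--*--
-*v-*--
-------
-------
19) -------
-------
-------
--**---
-*--*--
-<*-*--
-------
-------
20) -------
-------
-------
--**---
-*--*--
--*-*--
-v-----
-------
21) -------
-------
-------
--**---
-*--*--
--*-*--
<*-----
-------
22) -------
-------
-------
--**---
-*--*--
^-*-*--
**-----
-------
23) -------
-------
-------
--**---
-*--*--
*>*-*--
**-----
-------
24) -------
-------
-------
--**---
-*--*--
***-*--
*v-----
-------
25) -------
-------
-------
--**---
-*--*--
***-*--
*->----
-------
26) -------
-------
-------
--**---
-*--*--
***-*--
*-*----
--v----
27) -------
-------
-------
--**---
-*--*--
***-*--
*-*----
-<*----
28) -------
-------
-------
--**---
-*--*--
***-*--
*^*----
-**----
29) -------
-------
-------
--**---
-*--*--
***-*--
**>----
-**----
30) -------
-------
-------
--**---
-*--*--
**^-*--
**-----
-**----
31) -------
-------
-------
--**---
-*--*--
*<--*--
**-----
-**----
32) -------
-------
-------
--**---
-*--*--
*---*--
*v-----
-**----
33) -------
-------
-------
--**---
-*--*--
*---*--
*->----
-**----
34) -------
-------
-------
--**---
-*--*--
*---*--
*-*----
-*v----
35) -------
-------
-------
--**---
-*--*--
*---*--
*-*----
-*->---
36) ---v---
-------
-------
--**---
-*--*--
*---*--
*-*----
-*-*---
37) --<*---
-------
-------
--**---
-*--*--
*---*--
*-*----
-*-*---

0,2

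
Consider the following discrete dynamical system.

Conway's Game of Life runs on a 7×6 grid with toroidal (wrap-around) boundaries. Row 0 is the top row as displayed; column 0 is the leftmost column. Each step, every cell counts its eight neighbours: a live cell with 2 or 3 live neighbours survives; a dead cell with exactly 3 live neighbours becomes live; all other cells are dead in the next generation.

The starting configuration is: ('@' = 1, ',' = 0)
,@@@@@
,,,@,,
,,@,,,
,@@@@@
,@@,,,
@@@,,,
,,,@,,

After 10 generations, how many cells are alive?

7

[0] ,@@@@@
,,,@,,
,,@,,,
,@@@@@
,@@,,,
@@@,,,
,,,@,,
[1] ,,,,,,
,@,,,,
,@,,,,
@,,,@,
,,,,@@
@,,@,,
,,,,,@
[2] ,,,,,,
,,,,,,
@@,,,,
@,,,@,
@,,@@,
@,,,,,
,,,,,,
[3] ,,,,,,
,,,,,,
@@,,,@
@,,@@,
@@,@@,
,,,,,@
,,,,,,
[4] ,,,,,,
@,,,,,
@@,,@@
,,,@,,
@@@@,,
@,,,@@
,,,,,,
[5] ,,,,,,
@@,,,,
@@,,@@
,,,@,,
@@@@,,
@,@@@@
,,,,,@
[6] @,,,,,
,@,,,,
,@@,@@
,,,@,,
@,,,,,
,,,,,,
@,,@,@
[7] @@,,,@
,@@,,@
@@@@@,
@@@@@@
,,,,,,
@,,,,@
@,,,,@
[8] ,,@,@,
,,,,,,
,,,,,,
,,,,,,
,,@@,,
@,,,,@
,,,,@,
[9] ,,,@,,
,,,,,,
,,,,,,
,,,,,,
,,,,,,
,,,@@@
,,,@@,
[10] ,,,@@,
,,,,,,
,,,,,,
,,,,,,
,,,,@,
,,,@,@
,,@,,@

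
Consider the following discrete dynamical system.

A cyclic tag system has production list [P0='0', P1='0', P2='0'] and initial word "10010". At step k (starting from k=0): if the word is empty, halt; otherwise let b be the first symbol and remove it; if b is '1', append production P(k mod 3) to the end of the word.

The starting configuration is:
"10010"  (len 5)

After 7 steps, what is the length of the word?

0

[0] "10010"  (len 5)
[1] "00100"  (len 5)
[2] "0100"  (len 4)
[3] "100"  (len 3)
[4] "000"  (len 3)
[5] "00"  (len 2)
[6] "0"  (len 1)
[7] (halted — word empty)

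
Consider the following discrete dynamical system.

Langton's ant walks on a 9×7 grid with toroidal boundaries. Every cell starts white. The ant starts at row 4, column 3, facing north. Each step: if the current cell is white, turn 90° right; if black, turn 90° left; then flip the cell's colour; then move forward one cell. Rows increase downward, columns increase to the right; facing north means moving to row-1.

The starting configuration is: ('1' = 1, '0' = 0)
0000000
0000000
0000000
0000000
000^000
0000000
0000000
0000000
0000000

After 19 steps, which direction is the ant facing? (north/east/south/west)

west

t=0: 0000000
0000000
0000000
0000000
000^000
0000000
0000000
0000000
0000000
t=1: 0000000
0000000
0000000
0000000
0001>00
0000000
0000000
0000000
0000000
t=2: 0000000
0000000
0000000
0000000
0001100
0000v00
0000000
0000000
0000000
t=3: 0000000
0000000
0000000
0000000
0001100
000<100
0000000
0000000
0000000
t=4: 0000000
0000000
0000000
0000000
000^100
0001100
0000000
0000000
0000000
t=5: 0000000
0000000
0000000
0000000
00<0100
0001100
0000000
0000000
0000000
t=6: 0000000
0000000
0000000
00^0000
0010100
0001100
0000000
0000000
0000000
t=7: 0000000
0000000
0000000
001>000
0010100
0001100
0000000
0000000
0000000
t=8: 0000000
0000000
0000000
0011000
001v100
0001100
0000000
0000000
0000000
t=9: 0000000
0000000
0000000
0011000
00<1100
0001100
0000000
0000000
0000000
t=10: 0000000
0000000
0000000
0011000
0001100
00v1100
0000000
0000000
0000000
t=11: 0000000
0000000
0000000
0011000
0001100
0<11100
0000000
0000000
0000000
t=12: 0000000
0000000
0000000
0011000
0^01100
0111100
0000000
0000000
0000000
t=13: 0000000
0000000
0000000
0011000
01>1100
0111100
0000000
0000000
0000000
t=14: 0000000
0000000
0000000
0011000
0111100
01v1100
0000000
0000000
0000000
t=15: 0000000
0000000
0000000
0011000
0111100
010>100
0000000
0000000
0000000
t=16: 0000000
0000000
0000000
0011000
011^100
0100100
0000000
0000000
0000000
t=17: 0000000
0000000
0000000
0011000
01<0100
0100100
0000000
0000000
0000000
t=18: 0000000
0000000
0000000
0011000
0100100
01v0100
0000000
0000000
0000000
t=19: 0000000
0000000
0000000
0011000
0100100
0<10100
0000000
0000000
0000000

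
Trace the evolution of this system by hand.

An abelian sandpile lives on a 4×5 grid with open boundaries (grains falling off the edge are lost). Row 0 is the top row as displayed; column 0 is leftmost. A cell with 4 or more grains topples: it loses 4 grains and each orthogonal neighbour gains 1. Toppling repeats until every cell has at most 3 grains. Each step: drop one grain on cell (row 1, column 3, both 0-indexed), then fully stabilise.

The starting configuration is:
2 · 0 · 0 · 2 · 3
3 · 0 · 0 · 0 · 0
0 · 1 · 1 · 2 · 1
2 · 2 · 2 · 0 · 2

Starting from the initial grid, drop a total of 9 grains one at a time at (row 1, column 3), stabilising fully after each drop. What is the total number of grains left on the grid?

29

t=0: 2 · 0 · 0 · 2 · 3
3 · 0 · 0 · 0 · 0
0 · 1 · 1 · 2 · 1
2 · 2 · 2 · 0 · 2
t=1: 2 · 0 · 0 · 2 · 3
3 · 0 · 0 · 1 · 0
0 · 1 · 1 · 2 · 1
2 · 2 · 2 · 0 · 2
t=2: 2 · 0 · 0 · 2 · 3
3 · 0 · 0 · 2 · 0
0 · 1 · 1 · 2 · 1
2 · 2 · 2 · 0 · 2
t=3: 2 · 0 · 0 · 2 · 3
3 · 0 · 0 · 3 · 0
0 · 1 · 1 · 2 · 1
2 · 2 · 2 · 0 · 2
t=4: 2 · 0 · 0 · 3 · 3
3 · 0 · 1 · 0 · 1
0 · 1 · 1 · 3 · 1
2 · 2 · 2 · 0 · 2
t=5: 2 · 0 · 0 · 3 · 3
3 · 0 · 1 · 1 · 1
0 · 1 · 1 · 3 · 1
2 · 2 · 2 · 0 · 2
t=6: 2 · 0 · 0 · 3 · 3
3 · 0 · 1 · 2 · 1
0 · 1 · 1 · 3 · 1
2 · 2 · 2 · 0 · 2
t=7: 2 · 0 · 0 · 3 · 3
3 · 0 · 1 · 3 · 1
0 · 1 · 1 · 3 · 1
2 · 2 · 2 · 0 · 2
t=8: 2 · 0 · 1 · 1 · 0
3 · 0 · 2 · 2 · 3
0 · 1 · 2 · 0 · 2
2 · 2 · 2 · 1 · 2
t=9: 2 · 0 · 1 · 1 · 0
3 · 0 · 2 · 3 · 3
0 · 1 · 2 · 0 · 2
2 · 2 · 2 · 1 · 2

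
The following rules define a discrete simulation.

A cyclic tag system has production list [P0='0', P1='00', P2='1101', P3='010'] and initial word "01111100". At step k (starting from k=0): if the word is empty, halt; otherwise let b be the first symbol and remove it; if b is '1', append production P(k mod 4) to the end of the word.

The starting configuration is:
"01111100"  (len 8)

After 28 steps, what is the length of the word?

12

0) "01111100"  (len 8)
1) "1111100"  (len 7)
2) "11110000"  (len 8)
3) "11100001101"  (len 11)
4) "1100001101010"  (len 13)
5) "1000011010100"  (len 13)
6) "00001101010000"  (len 14)
7) "0001101010000"  (len 13)
8) "001101010000"  (len 12)
9) "01101010000"  (len 11)
10) "1101010000"  (len 10)
11) "1010100001101"  (len 13)
12) "010100001101010"  (len 15)
13) "10100001101010"  (len 14)
14) "010000110101000"  (len 15)
15) "10000110101000"  (len 14)
16) "0000110101000010"  (len 16)
17) "000110101000010"  (len 15)
18) "00110101000010"  (len 14)
19) "0110101000010"  (len 13)
20) "110101000010"  (len 12)
21) "101010000100"  (len 12)
22) "0101000010000"  (len 13)
23) "101000010000"  (len 12)
24) "01000010000010"  (len 14)
25) "1000010000010"  (len 13)
26) "00001000001000"  (len 14)
27) "0001000001000"  (len 13)
28) "001000001000"  (len 12)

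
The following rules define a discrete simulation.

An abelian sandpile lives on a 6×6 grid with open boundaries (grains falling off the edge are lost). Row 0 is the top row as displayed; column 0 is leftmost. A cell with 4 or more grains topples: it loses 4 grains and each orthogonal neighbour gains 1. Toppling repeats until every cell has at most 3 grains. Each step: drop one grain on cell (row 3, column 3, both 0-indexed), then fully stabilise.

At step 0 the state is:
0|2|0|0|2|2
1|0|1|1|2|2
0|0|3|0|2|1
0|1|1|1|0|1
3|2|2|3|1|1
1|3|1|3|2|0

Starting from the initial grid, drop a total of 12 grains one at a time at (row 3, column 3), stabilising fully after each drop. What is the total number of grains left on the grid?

t=0: 0|2|0|0|2|2
1|0|1|1|2|2
0|0|3|0|2|1
0|1|1|1|0|1
3|2|2|3|1|1
1|3|1|3|2|0
t=1: 0|2|0|0|2|2
1|0|1|1|2|2
0|0|3|0|2|1
0|1|1|2|0|1
3|2|2|3|1|1
1|3|1|3|2|0
t=2: 0|2|0|0|2|2
1|0|1|1|2|2
0|0|3|0|2|1
0|1|1|3|0|1
3|2|2|3|1|1
1|3|1|3|2|0
t=3: 0|2|0|0|2|2
1|0|1|1|2|2
0|0|3|1|2|1
0|1|2|1|1|1
3|2|3|1|2|1
1|3|2|0|3|0
t=4: 0|2|0|0|2|2
1|0|1|1|2|2
0|0|3|1|2|1
0|1|2|2|1|1
3|2|3|1|2|1
1|3|2|0|3|0
t=5: 0|2|0|0|2|2
1|0|1|1|2|2
0|0|3|1|2|1
0|1|2|3|1|1
3|2|3|1|2|1
1|3|2|0|3|0
t=6: 0|2|0|0|2|2
1|0|1|1|2|2
0|0|3|2|2|1
0|1|3|0|2|1
3|2|3|2|2|1
1|3|2|0|3|0
t=7: 0|2|0|0|2|2
1|0|1|1|2|2
0|0|3|2|2|1
0|1|3|1|2|1
3|2|3|2|2|1
1|3|2|0|3|0
t=8: 0|2|0|0|2|2
1|0|1|1|2|2
0|0|3|2|2|1
0|1|3|2|2|1
3|2|3|2|2|1
1|3|2|0|3|0
t=9: 0|2|0|0|2|2
1|0|1|1|2|2
0|0|3|2|2|1
0|1|3|3|2|1
3|2|3|2|2|1
1|3|2|0|3|0
t=10: 0|2|0|0|2|2
1|0|2|2|2|2
0|1|1|0|3|1
0|2|2|3|3|1
3|3|1|0|3|1
1|3|3|1|3|0
t=11: 0|2|0|0|2|2
1|0|2|2|3|2
0|1|1|2|0|2
0|2|3|1|2|2
3|3|1|2|1|2
1|3|3|2|0|1
t=12: 0|2|0|0|2|2
1|0|2|2|3|2
0|1|1|2|0|2
0|2|3|2|2|2
3|3|1|2|1|2
1|3|3|2|0|1

55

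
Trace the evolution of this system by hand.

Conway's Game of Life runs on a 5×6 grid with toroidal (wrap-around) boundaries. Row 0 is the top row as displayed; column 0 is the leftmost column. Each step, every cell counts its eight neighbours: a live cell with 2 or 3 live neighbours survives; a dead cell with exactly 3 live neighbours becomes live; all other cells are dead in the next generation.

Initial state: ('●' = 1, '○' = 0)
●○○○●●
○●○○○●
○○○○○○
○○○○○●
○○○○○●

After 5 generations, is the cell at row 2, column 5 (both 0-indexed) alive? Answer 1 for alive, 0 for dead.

0

gen 0: ●○○○●●
○●○○○●
○○○○○○
○○○○○●
○○○○○●
gen 1: ○○○○●○
○○○○●●
●○○○○○
○○○○○○
○○○○○○
gen 2: ○○○○●●
○○○○●●
○○○○○●
○○○○○○
○○○○○○
gen 3: ○○○○●●
●○○○○○
○○○○●●
○○○○○○
○○○○○○
gen 4: ○○○○○●
●○○○○○
○○○○○●
○○○○○○
○○○○○○
gen 5: ○○○○○○
●○○○○●
○○○○○○
○○○○○○
○○○○○○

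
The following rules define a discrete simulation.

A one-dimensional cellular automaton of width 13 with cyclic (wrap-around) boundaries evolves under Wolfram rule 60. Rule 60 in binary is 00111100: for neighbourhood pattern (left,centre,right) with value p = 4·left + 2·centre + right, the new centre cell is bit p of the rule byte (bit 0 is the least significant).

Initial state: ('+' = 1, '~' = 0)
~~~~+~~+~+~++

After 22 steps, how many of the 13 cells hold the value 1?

0) ~~~~+~~+~+~++
1) +~~~++~+++++~
2) ++~~+~++~~~~+
3) ~~+~+++~+~~~+
4) +~+++~~+++~~+
5) ~++~~+~+~~+~+
6) ++~+~++++~+++
7) ~~++++~~~++~~
8) ~~+~~~+~~+~+~
9) ~~++~~++~++++
10) +~+~+~+~++~~~
11) +++++++++~+~~
12) +~~~~~~~~+++~
13) ++~~~~~~~+~~+
14) ~~+~~~~~~++~+
15) +~++~~~~~+~++
16) ~++~+~~~~+++~
17) ~+~+++~~~+~~+
18) ++++~~+~~++~+
19) ~~~~+~++~+~++
20) +~~~+++~++++~
21) ++~~+~~++~~~+
22) ~~+~++~+~+~~+

6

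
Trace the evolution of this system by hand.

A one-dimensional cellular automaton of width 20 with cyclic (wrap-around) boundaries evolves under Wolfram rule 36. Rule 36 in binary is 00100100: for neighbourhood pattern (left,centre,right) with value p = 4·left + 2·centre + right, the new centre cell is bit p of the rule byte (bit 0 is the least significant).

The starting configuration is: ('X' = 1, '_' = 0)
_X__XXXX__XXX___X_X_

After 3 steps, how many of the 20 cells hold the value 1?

1

k=0  _X__XXXX__XXX___X_X_
k=1  _X______________XXX_
k=2  _X__________________
k=3  _X__________________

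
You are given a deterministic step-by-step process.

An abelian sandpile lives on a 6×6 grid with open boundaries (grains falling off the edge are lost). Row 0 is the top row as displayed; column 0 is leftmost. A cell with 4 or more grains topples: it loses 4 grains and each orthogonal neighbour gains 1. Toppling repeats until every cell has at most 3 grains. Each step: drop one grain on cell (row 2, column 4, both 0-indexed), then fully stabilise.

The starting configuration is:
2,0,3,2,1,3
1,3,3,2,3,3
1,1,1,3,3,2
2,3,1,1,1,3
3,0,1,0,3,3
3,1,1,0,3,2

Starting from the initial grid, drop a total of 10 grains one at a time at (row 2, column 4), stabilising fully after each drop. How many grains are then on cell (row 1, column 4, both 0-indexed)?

1

[0] 2,0,3,2,1,3
1,3,3,2,3,3
1,1,1,3,3,2
2,3,1,1,1,3
3,0,1,0,3,3
3,1,1,0,3,2
[1] 2,2,1,1,1,1
2,0,2,3,0,3
1,2,3,2,1,2
2,3,1,3,1,2
3,0,1,1,2,2
3,1,1,1,1,0
[2] 2,2,1,1,1,1
2,0,2,3,0,3
1,2,3,2,2,2
2,3,1,3,1,2
3,0,1,1,2,2
3,1,1,1,1,0
[3] 2,2,1,1,1,1
2,0,2,3,0,3
1,2,3,2,3,2
2,3,1,3,1,2
3,0,1,1,2,2
3,1,1,1,1,0
[4] 2,2,1,1,1,1
2,0,2,3,1,3
1,2,3,3,0,3
2,3,1,3,2,2
3,0,1,1,2,2
3,1,1,1,1,0
[5] 2,2,1,1,1,1
2,0,2,3,1,3
1,2,3,3,1,3
2,3,1,3,2,2
3,0,1,1,2,2
3,1,1,1,1,0
[6] 2,2,1,1,1,1
2,0,2,3,1,3
1,2,3,3,2,3
2,3,1,3,2,2
3,0,1,1,2,2
3,1,1,1,1,0
[7] 2,2,1,1,1,1
2,0,2,3,1,3
1,2,3,3,3,3
2,3,1,3,2,2
3,0,1,1,2,2
3,1,1,1,1,0
[8] 2,2,2,2,2,2
2,1,0,3,1,1
1,3,2,0,1,3
2,3,3,2,2,0
3,0,1,2,3,3
3,1,1,1,1,0
[9] 2,2,2,2,2,2
2,1,0,3,1,1
1,3,2,0,2,3
2,3,3,2,2,0
3,0,1,2,3,3
3,1,1,1,1,0
[10] 2,2,2,2,2,2
2,1,0,3,1,1
1,3,2,0,3,3
2,3,3,2,2,0
3,0,1,2,3,3
3,1,1,1,1,0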